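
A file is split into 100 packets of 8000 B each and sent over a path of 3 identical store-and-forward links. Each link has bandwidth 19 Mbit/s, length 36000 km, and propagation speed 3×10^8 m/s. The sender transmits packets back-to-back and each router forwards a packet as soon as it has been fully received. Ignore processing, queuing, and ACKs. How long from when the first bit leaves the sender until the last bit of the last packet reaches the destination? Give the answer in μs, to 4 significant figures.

703600 μs

Per-hop transmission t_tx = L/R = 64000/19000000 = 3368.42 μs.
Per-hop propagation t_prop = 36000000/300000000 = 120000 μs.
Pipeline fill: first packet needs 3·t_tx to clear all hops; remaining 99 packets each add one t_tx.
Total = (3+100-1)·t_tx + 3·t_prop = 102·3368.42 + 3·120000 = 703600 μs.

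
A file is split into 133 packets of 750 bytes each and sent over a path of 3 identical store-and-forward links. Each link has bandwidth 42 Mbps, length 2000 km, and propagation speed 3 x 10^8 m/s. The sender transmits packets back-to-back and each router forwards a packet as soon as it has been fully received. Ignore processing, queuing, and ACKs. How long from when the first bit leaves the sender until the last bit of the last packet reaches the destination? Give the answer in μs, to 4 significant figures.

39290 μs

Per-hop transmission t_tx = L/R = 6000/42000000 = 142.857 μs.
Per-hop propagation t_prop = 2000000/300000000 = 6666.67 μs.
Pipeline fill: first packet needs 3·t_tx to clear all hops; remaining 132 packets each add one t_tx.
Total = (3+133-1)·t_tx + 3·t_prop = 135·142.857 + 3·6666.67 = 39290 μs.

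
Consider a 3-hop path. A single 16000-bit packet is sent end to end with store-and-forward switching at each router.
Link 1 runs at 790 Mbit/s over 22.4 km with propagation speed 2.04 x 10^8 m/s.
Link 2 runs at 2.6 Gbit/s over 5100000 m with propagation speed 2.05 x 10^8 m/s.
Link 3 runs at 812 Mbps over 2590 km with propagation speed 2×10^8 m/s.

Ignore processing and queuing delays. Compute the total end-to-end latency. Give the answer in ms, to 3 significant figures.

38.0 ms

Transmission delays (L/R per hop): 0.0202532, 0.00615385, 0.0197044 ms; sum = 0.0461114 ms.
Propagation delays (d/s per hop): 0.109804, 24.878, 12.95 ms; sum = 37.9379 ms.
End-to-end = 38.0 ms.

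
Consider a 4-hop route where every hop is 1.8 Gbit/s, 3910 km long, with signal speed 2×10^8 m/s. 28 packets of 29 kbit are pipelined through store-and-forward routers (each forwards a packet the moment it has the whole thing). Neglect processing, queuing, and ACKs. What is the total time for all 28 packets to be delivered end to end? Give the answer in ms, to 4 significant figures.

Per-hop transmission t_tx = L/R = 29000/1800000000 = 0.0161111 ms.
Per-hop propagation t_prop = 3910000/200000000 = 19.55 ms.
Pipeline fill: first packet needs 4·t_tx to clear all hops; remaining 27 packets each add one t_tx.
Total = (4+28-1)·t_tx + 4·t_prop = 31·0.0161111 + 4·19.55 = 78.70 ms.

78.70 ms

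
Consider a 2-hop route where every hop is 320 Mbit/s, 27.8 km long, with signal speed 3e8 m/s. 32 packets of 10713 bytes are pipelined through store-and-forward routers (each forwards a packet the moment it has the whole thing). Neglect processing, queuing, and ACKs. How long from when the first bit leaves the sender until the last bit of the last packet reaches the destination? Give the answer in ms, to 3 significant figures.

9.02 ms

Per-hop transmission t_tx = L/R = 85704/320000000 = 0.267825 ms.
Per-hop propagation t_prop = 27800/300000000 = 0.0926667 ms.
Pipeline fill: first packet needs 2·t_tx to clear all hops; remaining 31 packets each add one t_tx.
Total = (2+32-1)·t_tx + 2·t_prop = 33·0.267825 + 2·0.0926667 = 9.02 ms.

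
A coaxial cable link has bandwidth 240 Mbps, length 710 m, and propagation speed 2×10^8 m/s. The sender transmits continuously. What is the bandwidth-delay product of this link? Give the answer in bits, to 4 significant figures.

852.0 bits

Propagation delay = 710 / 200000000 = 3.55e-06 s.
BDP = R × t_prop = 240000000 × 3.55e-06 = 852 bits.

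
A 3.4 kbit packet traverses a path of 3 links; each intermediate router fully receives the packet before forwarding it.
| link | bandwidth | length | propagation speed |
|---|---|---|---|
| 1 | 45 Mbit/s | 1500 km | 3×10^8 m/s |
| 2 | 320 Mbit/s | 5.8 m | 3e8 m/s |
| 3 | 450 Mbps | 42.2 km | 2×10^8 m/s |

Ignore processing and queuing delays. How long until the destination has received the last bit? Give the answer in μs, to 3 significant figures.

L = 3400 bits.
Transmission delays (L/R per hop): 75.5556, 10.625, 7.55556 μs; sum = 93.7361 μs.
Propagation delays (d/s per hop): 5000, 0.0193333, 211 μs; sum = 5211.02 μs.
End-to-end = 5300 μs.

5300 μs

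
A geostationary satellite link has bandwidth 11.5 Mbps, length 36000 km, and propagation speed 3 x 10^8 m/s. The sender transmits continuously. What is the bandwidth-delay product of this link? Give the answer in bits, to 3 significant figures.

1380000 bits

Propagation delay = 36000000 / 300000000 = 0.12 s.
BDP = R × t_prop = 11500000 × 0.12 = 1380000 bits.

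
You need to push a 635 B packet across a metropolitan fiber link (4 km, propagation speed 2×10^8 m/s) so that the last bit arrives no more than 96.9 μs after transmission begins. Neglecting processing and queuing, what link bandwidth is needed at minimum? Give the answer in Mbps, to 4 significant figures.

66.06 Mbps

L = 5080 bits.
Propagation delay = 4000 / 200000000 = 20 μs.
Transmission budget = 96.9 − 20 = 76.9 μs.
R ≥ L / t_tx = 5080 bits / 7.69e-05 s = 66.06 Mbps.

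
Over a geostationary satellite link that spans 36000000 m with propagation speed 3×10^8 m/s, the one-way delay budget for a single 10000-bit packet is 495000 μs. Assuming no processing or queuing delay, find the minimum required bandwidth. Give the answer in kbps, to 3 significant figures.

26.7 kbps

Propagation delay = 36000000 / 300000000 = 120000 μs.
Transmission budget = 495000 − 120000 = 375000 μs.
R ≥ L / t_tx = 10000 bits / 0.375 s = 26.7 kbps.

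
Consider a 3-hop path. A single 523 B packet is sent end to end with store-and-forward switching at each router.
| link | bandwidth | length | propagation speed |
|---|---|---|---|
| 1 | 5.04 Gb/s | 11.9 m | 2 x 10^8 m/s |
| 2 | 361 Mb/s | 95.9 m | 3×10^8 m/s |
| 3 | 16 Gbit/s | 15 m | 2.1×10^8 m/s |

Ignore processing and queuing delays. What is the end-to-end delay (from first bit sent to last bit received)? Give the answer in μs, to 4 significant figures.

L = 523 × 8 = 4184 bits.
Transmission delays (L/R per hop): 0.830159, 11.59, 0.2615 μs; sum = 12.6817 μs.
Propagation delays (d/s per hop): 0.0595, 0.319667, 0.0714286 μs; sum = 0.450595 μs.
End-to-end = 13.13 μs.

13.13 μs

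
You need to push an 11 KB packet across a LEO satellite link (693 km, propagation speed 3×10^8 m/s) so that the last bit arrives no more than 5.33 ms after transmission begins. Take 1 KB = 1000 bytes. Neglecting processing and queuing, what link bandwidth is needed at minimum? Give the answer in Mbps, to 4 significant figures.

29.14 Mbps

L = 88000 bits.
Propagation delay = 693000 / 300000000 = 2.31 ms.
Transmission budget = 5.33 − 2.31 = 3.02 ms.
R ≥ L / t_tx = 88000 bits / 0.00302 s = 29.14 Mbps.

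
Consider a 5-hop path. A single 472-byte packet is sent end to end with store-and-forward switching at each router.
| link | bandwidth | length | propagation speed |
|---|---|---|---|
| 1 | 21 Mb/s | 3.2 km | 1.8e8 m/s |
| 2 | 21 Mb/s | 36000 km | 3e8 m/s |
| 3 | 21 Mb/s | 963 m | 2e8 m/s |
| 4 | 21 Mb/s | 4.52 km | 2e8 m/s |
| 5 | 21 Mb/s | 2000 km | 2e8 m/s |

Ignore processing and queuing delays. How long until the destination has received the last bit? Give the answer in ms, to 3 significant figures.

L = 472 × 8 = 3776 bits.
Transmission delay per hop = L/R = 3776/21000000 = 0.17981 ms; 5 hops → 0.899048 ms.
Propagation delays (d/s per hop): 0.0177778, 120, 0.004815, 0.0226, 10 ms; sum = 130.045 ms.
End-to-end = 131 ms.

131 ms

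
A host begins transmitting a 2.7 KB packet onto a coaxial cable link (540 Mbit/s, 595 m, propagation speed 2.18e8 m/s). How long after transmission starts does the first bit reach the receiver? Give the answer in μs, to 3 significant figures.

First bit experiences only propagation delay: d/s = 595/2.18e+08 = 2.73 μs.

2.73 μs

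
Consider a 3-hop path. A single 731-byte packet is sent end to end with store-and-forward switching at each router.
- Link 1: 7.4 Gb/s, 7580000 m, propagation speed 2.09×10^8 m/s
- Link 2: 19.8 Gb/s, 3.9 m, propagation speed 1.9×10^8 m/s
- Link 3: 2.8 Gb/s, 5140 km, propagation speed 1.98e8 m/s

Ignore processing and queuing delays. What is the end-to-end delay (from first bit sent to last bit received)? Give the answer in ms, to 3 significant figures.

L = 731 × 8 = 5848 bits.
Transmission delays (L/R per hop): 0.00079027, 0.000295354, 0.00208857 ms; sum = 0.0031742 ms.
Propagation delays (d/s per hop): 36.2679, 2.05263e-05, 25.9596 ms; sum = 62.2276 ms.
End-to-end = 62.2 ms.

62.2 ms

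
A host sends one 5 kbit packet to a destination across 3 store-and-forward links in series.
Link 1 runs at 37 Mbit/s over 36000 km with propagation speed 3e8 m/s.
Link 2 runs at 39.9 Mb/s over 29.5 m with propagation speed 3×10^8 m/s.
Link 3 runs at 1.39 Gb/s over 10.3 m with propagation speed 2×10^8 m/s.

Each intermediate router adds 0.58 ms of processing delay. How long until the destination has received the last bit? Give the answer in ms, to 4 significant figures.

L = 5000 bits.
Transmission delays (L/R per hop): 0.135135, 0.125313, 0.00359712 ms; sum = 0.264046 ms.
Propagation delays (d/s per hop): 120, 9.83333e-05, 5.15e-05 ms; sum = 120 ms.
Processing at 2 router(s): 2 × 0.58 ms = 1.16 ms.
End-to-end = 121.4 ms.

121.4 ms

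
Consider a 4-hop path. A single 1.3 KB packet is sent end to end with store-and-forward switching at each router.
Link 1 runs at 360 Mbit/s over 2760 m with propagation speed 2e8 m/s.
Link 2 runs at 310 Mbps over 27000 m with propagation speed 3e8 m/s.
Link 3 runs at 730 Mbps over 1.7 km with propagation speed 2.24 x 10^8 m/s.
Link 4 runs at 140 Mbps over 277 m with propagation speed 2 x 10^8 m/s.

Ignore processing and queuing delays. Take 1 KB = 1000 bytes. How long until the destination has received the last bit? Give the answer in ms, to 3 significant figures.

L = 10400 bits.
Transmission delays (L/R per hop): 0.0288889, 0.0335484, 0.0142466, 0.0742857 ms; sum = 0.15097 ms.
Propagation delays (d/s per hop): 0.0138, 0.09, 0.00758929, 0.001385 ms; sum = 0.112774 ms.
End-to-end = 0.264 ms.

0.264 ms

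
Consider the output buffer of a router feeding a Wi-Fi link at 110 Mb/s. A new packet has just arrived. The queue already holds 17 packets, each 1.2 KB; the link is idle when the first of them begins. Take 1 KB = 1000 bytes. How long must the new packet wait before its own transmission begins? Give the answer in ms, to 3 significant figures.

Each queued packet: L/R = 9600/110000000 = 0.0872727 ms.
17 queued → 1.48364 ms.
Queuing delay = 1.48 ms.

1.48 ms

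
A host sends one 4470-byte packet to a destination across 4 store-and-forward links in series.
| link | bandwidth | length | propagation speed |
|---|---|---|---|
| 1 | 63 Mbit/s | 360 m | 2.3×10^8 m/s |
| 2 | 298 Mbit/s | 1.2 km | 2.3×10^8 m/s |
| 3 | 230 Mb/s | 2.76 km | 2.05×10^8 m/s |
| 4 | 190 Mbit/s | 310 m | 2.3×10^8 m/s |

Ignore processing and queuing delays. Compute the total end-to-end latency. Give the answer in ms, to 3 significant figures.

L = 4470 × 8 = 35760 bits.
Transmission delays (L/R per hop): 0.567619, 0.12, 0.155478, 0.188211 ms; sum = 1.03131 ms.
Propagation delays (d/s per hop): 0.00156522, 0.00521739, 0.0134634, 0.00134783 ms; sum = 0.0215938 ms.
End-to-end = 1.05 ms.

1.05 ms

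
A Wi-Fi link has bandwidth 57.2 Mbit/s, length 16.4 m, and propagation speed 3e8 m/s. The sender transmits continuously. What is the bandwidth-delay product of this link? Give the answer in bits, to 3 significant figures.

3.13 bits

Propagation delay = 16.4 / 300000000 = 5.46667e-08 s.
BDP = R × t_prop = 57200000 × 5.46667e-08 = 3.12693 bits.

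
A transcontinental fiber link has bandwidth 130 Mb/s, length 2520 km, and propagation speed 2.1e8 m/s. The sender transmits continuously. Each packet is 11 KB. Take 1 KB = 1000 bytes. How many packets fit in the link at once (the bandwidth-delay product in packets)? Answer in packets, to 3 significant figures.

17.7 packets

Propagation delay = 2520000 / 210000000 = 0.012 s.
BDP = R × t_prop = 130000000 × 0.012 = 1560000 bits.
In packets of 88000 bits: 17.7 packets.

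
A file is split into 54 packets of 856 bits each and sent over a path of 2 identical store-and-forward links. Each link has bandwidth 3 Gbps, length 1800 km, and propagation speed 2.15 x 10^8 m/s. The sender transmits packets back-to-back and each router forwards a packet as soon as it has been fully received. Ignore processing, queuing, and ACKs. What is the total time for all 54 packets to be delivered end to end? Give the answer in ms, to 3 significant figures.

Per-hop transmission t_tx = L/R = 856/3000000000 = 0.000285333 ms.
Per-hop propagation t_prop = 1800000/215000000 = 8.37209 ms.
Pipeline fill: first packet needs 2·t_tx to clear all hops; remaining 53 packets each add one t_tx.
Total = (2+54-1)·t_tx + 2·t_prop = 55·0.000285333 + 2·8.37209 = 16.8 ms.

16.8 ms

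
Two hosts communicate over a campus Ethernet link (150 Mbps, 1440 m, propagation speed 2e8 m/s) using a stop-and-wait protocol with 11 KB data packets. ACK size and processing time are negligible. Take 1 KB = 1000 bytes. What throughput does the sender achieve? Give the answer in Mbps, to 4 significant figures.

146.4 Mbps

t_tx = L/R = 88000/150000000 = 0.000586667 s.
t_prop = 1440/200000000 = 7.2e-06 s; RTT = 1.44e-05 s.
Cycle = t_tx + RTT = 0.000601067 s.
Throughput = L / cycle = 88000 / 0.000601067 = 146.4 Mbps.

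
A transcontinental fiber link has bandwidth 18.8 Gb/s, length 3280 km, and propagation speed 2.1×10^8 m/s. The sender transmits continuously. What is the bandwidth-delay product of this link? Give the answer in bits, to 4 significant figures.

Propagation delay = 3280000 / 210000000 = 0.015619 s.
BDP = R × t_prop = 18800000000 × 0.015619 = 293638000 bits.

293600000 bits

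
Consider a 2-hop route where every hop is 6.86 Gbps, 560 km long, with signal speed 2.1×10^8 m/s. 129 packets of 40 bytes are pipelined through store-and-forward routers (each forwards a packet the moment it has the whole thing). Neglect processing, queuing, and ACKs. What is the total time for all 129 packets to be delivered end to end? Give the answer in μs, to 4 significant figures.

5339 μs

Per-hop transmission t_tx = L/R = 320/6860000000 = 0.0466472 μs.
Per-hop propagation t_prop = 560000/210000000 = 2666.67 μs.
Pipeline fill: first packet needs 2·t_tx to clear all hops; remaining 128 packets each add one t_tx.
Total = (2+129-1)·t_tx + 2·t_prop = 130·0.0466472 + 2·2666.67 = 5339 μs.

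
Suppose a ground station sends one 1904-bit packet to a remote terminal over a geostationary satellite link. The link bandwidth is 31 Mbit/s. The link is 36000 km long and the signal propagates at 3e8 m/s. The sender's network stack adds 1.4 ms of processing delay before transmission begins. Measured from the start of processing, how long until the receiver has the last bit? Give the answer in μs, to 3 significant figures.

Transmission delay = L/R = 1904 / 31000000 = 61.4194 μs.
Propagation delay = d/s = 36000000 m / 300000000 m/s = 120000 μs.
Plus processing delay 1.4 ms = 1400 μs.
Total = 121000 μs.

121000 μs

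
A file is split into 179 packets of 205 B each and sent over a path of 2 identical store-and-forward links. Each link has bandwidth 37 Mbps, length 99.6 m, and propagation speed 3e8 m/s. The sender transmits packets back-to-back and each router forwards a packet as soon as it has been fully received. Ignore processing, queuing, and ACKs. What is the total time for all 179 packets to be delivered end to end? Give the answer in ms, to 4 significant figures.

7.979 ms

Per-hop transmission t_tx = L/R = 1640/37000000 = 0.0443243 ms.
Per-hop propagation t_prop = 99.6/300000000 = 0.000332 ms.
Pipeline fill: first packet needs 2·t_tx to clear all hops; remaining 178 packets each add one t_tx.
Total = (2+179-1)·t_tx + 2·t_prop = 180·0.0443243 + 2·0.000332 = 7.979 ms.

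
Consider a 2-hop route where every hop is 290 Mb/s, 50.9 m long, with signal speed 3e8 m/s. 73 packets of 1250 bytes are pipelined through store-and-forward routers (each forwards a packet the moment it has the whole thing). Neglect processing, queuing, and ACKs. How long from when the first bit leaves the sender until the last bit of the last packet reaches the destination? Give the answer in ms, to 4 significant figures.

Per-hop transmission t_tx = L/R = 10000/290000000 = 0.0344828 ms.
Per-hop propagation t_prop = 50.9/300000000 = 0.000169667 ms.
Pipeline fill: first packet needs 2·t_tx to clear all hops; remaining 72 packets each add one t_tx.
Total = (2+73-1)·t_tx + 2·t_prop = 74·0.0344828 + 2·0.000169667 = 2.552 ms.

2.552 ms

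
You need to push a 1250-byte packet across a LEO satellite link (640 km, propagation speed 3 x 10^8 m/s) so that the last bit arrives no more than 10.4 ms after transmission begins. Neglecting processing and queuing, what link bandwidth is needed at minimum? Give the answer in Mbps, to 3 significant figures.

L = 10000 bits.
Propagation delay = 640000 / 300000000 = 2.13333 ms.
Transmission budget = 10.4 − 2.13333 = 8.26667 ms.
R ≥ L / t_tx = 10000 bits / 0.00826667 s = 1.21 Mbps.

1.21 Mbps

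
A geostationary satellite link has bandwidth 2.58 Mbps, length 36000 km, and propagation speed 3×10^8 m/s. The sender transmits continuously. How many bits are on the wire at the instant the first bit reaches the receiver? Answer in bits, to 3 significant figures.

310000 bits

Propagation delay = 36000000 / 300000000 = 0.12 s.
BDP = R × t_prop = 2580000 × 0.12 = 309600 bits.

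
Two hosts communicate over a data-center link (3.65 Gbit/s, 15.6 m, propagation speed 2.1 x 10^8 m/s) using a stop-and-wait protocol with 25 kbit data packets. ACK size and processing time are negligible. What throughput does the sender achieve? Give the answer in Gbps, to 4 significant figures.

3.573 Gbps

t_tx = L/R = 25000/3650000000 = 6.84932e-06 s.
t_prop = 15.6/210000000 = 7.42857e-08 s; RTT = 1.48571e-07 s.
Cycle = t_tx + RTT = 6.99789e-06 s.
Throughput = L / cycle = 25000 / 6.99789e-06 = 3.573 Gbps.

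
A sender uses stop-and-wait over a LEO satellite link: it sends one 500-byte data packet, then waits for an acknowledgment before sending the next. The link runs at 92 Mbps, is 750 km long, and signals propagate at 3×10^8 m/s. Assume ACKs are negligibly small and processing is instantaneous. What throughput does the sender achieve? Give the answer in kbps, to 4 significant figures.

793.1 kbps

t_tx = L/R = 4000/92000000 = 4.34783e-05 s.
t_prop = 750000/300000000 = 0.0025 s; RTT = 0.005 s.
Cycle = t_tx + RTT = 0.00504348 s.
Throughput = L / cycle = 4000 / 0.00504348 = 793.1 kbps.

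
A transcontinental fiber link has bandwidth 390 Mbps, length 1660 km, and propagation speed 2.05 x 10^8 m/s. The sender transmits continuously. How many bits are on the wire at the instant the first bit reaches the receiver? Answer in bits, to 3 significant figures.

Propagation delay = 1660000 / 2.05e+08 = 0.00809756 s.
BDP = R × t_prop = 390000000 × 0.00809756 = 3158050 bits.

3160000 bits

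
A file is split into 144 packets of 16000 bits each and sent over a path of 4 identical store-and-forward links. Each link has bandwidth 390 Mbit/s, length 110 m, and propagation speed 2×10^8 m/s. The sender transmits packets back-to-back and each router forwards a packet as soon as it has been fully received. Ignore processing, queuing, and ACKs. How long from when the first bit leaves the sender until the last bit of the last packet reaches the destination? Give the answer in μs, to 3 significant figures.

Per-hop transmission t_tx = L/R = 16000/390000000 = 41.0256 μs.
Per-hop propagation t_prop = 110/200000000 = 0.55 μs.
Pipeline fill: first packet needs 4·t_tx to clear all hops; remaining 143 packets each add one t_tx.
Total = (4+144-1)·t_tx + 4·t_prop = 147·41.0256 + 4·0.55 = 6030 μs.

6030 μs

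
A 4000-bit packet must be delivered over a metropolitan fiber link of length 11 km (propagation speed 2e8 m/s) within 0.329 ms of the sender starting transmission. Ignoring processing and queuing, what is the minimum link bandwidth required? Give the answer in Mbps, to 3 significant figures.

Propagation delay = 11000 / 200000000 = 0.055 ms.
Transmission budget = 0.329 − 0.055 = 0.274 ms.
R ≥ L / t_tx = 4000 bits / 0.000274 s = 14.6 Mbps.

14.6 Mbps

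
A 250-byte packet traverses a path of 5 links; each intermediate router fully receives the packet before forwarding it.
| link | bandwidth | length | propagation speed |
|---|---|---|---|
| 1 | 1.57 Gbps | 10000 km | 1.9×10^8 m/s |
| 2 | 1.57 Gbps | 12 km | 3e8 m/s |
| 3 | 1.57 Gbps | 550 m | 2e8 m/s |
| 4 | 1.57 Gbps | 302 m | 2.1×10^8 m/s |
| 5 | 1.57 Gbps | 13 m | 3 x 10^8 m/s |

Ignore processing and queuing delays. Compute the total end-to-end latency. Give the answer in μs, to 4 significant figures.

L = 250 × 8 = 2000 bits.
Transmission delay per hop = L/R = 2000/1570000000 = 1.27389 μs; 5 hops → 6.36943 μs.
Propagation delays (d/s per hop): 52631.6, 40, 2.75, 1.4381, 0.0433333 μs; sum = 52675.8 μs.
End-to-end = 52680 μs.

52680 μs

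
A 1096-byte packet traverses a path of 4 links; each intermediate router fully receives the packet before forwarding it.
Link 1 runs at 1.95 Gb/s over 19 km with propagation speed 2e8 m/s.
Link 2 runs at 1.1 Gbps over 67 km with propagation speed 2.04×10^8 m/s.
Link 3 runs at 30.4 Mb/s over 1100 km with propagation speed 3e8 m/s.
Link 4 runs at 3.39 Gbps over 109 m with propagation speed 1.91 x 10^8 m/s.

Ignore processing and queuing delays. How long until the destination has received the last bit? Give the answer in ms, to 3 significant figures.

4.39 ms

L = 1096 × 8 = 8768 bits.
Transmission delays (L/R per hop): 0.00449641, 0.00797091, 0.288421, 0.00258643 ms; sum = 0.303475 ms.
Propagation delays (d/s per hop): 0.095, 0.328431, 3.66667, 0.000570681 ms; sum = 4.09067 ms.
End-to-end = 4.39 ms.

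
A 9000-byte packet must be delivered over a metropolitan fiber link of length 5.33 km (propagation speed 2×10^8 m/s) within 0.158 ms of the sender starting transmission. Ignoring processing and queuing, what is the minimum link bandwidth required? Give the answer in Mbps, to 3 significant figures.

L = 72000 bits.
Propagation delay = 5330 / 200000000 = 0.02665 ms.
Transmission budget = 0.158 − 0.02665 = 0.13135 ms.
R ≥ L / t_tx = 72000 bits / 0.00013135 s = 548 Mbps.

548 Mbps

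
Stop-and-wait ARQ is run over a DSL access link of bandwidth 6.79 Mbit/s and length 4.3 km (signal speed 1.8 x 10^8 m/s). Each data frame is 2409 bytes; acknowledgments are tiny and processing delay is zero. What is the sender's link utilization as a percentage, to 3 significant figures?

98.3 %

t_tx = L/R = 19272/6790000 = 0.00283829 s.
t_prop = 4300/180000000 = 2.38889e-05 s; RTT = 4.77778e-05 s.
Cycle = t_tx + RTT = 0.00288607 s.
Utilization = t_tx / cycle = 0.00283829/0.00288607 = 98.3 %.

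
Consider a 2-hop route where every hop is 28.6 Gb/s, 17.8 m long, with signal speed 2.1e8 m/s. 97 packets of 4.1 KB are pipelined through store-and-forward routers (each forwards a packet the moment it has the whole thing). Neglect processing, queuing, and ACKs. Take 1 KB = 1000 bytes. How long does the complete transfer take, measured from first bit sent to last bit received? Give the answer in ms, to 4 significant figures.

Per-hop transmission t_tx = L/R = 32800/28600000000 = 0.00114685 ms.
Per-hop propagation t_prop = 17.8/210000000 = 8.47619e-05 ms.
Pipeline fill: first packet needs 2·t_tx to clear all hops; remaining 96 packets each add one t_tx.
Total = (2+97-1)·t_tx + 2·t_prop = 98·0.00114685 + 2·8.47619e-05 = 0.1126 ms.

0.1126 ms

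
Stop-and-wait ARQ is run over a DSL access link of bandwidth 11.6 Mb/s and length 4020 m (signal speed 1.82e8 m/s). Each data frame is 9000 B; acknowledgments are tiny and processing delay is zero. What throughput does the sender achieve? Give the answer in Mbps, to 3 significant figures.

t_tx = L/R = 72000/11600000 = 0.0062069 s.
t_prop = 4020/182000000 = 2.20879e-05 s; RTT = 4.41758e-05 s.
Cycle = t_tx + RTT = 0.00625107 s.
Throughput = L / cycle = 72000 / 0.00625107 = 11.5 Mbps.

11.5 Mbps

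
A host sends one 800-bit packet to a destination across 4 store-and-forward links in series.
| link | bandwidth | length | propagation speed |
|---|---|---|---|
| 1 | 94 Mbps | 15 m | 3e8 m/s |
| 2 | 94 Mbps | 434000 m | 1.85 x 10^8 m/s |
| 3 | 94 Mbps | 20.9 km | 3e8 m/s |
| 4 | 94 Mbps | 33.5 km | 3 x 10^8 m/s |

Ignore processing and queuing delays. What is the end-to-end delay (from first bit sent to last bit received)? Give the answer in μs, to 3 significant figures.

Transmission delay per hop = L/R = 800/94000000 = 8.51064 μs; 4 hops → 34.0426 μs.
Propagation delays (d/s per hop): 0.05, 2345.95, 69.6667, 111.667 μs; sum = 2527.33 μs.
End-to-end = 2560 μs.

2560 μs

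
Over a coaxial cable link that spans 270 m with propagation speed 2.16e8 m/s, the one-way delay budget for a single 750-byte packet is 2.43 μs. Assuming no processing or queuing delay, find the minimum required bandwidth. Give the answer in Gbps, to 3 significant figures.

L = 6000 bits.
Propagation delay = 270 / 216000000 = 1.25 μs.
Transmission budget = 2.43 − 1.25 = 1.18 μs.
R ≥ L / t_tx = 6000 bits / 1.18e-06 s = 5.08 Gbps.

5.08 Gbps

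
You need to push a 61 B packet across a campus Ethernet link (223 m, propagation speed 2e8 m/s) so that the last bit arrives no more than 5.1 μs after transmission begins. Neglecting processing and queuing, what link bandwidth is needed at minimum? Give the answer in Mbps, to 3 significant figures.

122 Mbps

L = 488 bits.
Propagation delay = 223 / 200000000 = 1.115 μs.
Transmission budget = 5.1 − 1.115 = 3.985 μs.
R ≥ L / t_tx = 488 bits / 3.985e-06 s = 122 Mbps.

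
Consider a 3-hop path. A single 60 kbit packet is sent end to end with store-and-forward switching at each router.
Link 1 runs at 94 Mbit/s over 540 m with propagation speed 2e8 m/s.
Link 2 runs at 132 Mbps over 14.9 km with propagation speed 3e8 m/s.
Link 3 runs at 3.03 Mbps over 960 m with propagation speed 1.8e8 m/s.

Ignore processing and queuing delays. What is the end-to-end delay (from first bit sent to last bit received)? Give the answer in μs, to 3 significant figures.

21000 μs

L = 60000 bits.
Transmission delays (L/R per hop): 638.298, 454.545, 19802 μs; sum = 20894.8 μs.
Propagation delays (d/s per hop): 2.7, 49.6667, 5.33333 μs; sum = 57.7 μs.
End-to-end = 21000 μs.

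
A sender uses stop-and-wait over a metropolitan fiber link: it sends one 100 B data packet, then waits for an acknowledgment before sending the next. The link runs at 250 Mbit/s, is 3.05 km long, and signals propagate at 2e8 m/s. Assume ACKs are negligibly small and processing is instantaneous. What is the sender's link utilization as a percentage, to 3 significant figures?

t_tx = L/R = 800/250000000 = 3.2e-06 s.
t_prop = 3050/200000000 = 1.525e-05 s; RTT = 3.05e-05 s.
Cycle = t_tx + RTT = 3.37e-05 s.
Utilization = t_tx / cycle = 3.2e-06/3.37e-05 = 9.50 %.

9.50 %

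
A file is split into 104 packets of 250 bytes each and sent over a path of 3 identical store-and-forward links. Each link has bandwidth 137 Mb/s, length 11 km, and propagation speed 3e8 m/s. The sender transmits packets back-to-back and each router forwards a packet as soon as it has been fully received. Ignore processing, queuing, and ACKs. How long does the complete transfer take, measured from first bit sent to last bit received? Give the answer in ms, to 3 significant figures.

1.66 ms

Per-hop transmission t_tx = L/R = 2000/137000000 = 0.0145985 ms.
Per-hop propagation t_prop = 11000/300000000 = 0.0366667 ms.
Pipeline fill: first packet needs 3·t_tx to clear all hops; remaining 103 packets each add one t_tx.
Total = (3+104-1)·t_tx + 3·t_prop = 106·0.0145985 + 3·0.0366667 = 1.66 ms.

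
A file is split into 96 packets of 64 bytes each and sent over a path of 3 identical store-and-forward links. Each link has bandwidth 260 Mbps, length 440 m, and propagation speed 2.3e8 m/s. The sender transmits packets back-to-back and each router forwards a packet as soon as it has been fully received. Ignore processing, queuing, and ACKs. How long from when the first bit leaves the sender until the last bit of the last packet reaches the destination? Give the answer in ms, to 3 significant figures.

Per-hop transmission t_tx = L/R = 512/260000000 = 0.00196923 ms.
Per-hop propagation t_prop = 440/2.3e+08 = 0.00191304 ms.
Pipeline fill: first packet needs 3·t_tx to clear all hops; remaining 95 packets each add one t_tx.
Total = (3+96-1)·t_tx + 3·t_prop = 98·0.00196923 + 3·0.00191304 = 0.199 ms.

0.199 ms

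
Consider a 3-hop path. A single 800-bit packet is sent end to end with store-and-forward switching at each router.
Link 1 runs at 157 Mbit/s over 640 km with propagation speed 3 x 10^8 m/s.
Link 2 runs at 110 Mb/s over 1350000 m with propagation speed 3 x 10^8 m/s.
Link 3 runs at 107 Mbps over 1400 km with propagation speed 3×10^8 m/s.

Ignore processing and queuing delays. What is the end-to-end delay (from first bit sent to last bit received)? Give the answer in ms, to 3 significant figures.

11.3 ms

Transmission delays (L/R per hop): 0.00509554, 0.00727273, 0.00747664 ms; sum = 0.0198449 ms.
Propagation delays (d/s per hop): 2.13333, 4.5, 4.66667 ms; sum = 11.3 ms.
End-to-end = 11.3 ms.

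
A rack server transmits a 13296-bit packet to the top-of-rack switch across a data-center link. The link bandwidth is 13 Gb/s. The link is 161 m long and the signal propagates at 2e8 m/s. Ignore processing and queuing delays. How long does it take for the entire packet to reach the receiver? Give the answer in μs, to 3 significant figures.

1.83 μs

Transmission delay = L/R = 13296 / 13000000000 = 1.02277 μs.
Propagation delay = d/s = 161 m / 200000000 m/s = 0.805 μs.
Total = 1.83 μs.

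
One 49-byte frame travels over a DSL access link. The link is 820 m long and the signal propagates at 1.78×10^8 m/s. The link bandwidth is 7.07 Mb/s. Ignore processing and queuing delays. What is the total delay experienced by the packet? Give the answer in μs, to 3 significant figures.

60.1 μs

L = 49 × 8 = 392 bits.
Transmission delay = L/R = 392 / 7070000 = 55.4455 μs.
Propagation delay = d/s = 820 m / 178000000 m/s = 4.60674 μs.
Total = 60.1 μs.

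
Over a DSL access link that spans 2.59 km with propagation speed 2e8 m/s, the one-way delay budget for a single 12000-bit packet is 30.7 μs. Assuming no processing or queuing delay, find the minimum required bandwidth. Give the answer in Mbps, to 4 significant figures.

676.1 Mbps

Propagation delay = 2590 / 200000000 = 12.95 μs.
Transmission budget = 30.7 − 12.95 = 17.75 μs.
R ≥ L / t_tx = 12000 bits / 1.775e-05 s = 676.1 Mbps.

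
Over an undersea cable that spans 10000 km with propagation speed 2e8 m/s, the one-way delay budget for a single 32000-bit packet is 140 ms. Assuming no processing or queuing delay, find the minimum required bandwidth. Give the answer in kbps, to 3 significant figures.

356 kbps

Propagation delay = 10000000 / 200000000 = 50 ms.
Transmission budget = 140 − 50 = 90 ms.
R ≥ L / t_tx = 32000 bits / 0.09 s = 356 kbps.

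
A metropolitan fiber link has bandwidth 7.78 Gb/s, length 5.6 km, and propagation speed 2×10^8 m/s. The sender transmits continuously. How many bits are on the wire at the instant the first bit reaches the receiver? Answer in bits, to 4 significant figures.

Propagation delay = 5600 / 200000000 = 2.8e-05 s.
BDP = R × t_prop = 7780000000 × 2.8e-05 = 217840 bits.

217800 bits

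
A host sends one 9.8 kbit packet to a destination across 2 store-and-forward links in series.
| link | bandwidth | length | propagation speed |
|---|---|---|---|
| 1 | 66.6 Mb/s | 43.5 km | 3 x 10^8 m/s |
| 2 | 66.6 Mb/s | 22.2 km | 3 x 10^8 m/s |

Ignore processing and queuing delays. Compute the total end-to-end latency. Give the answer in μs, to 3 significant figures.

L = 9800 bits.
Transmission delay per hop = L/R = 9800/6.66e+07 = 147.147 μs; 2 hops → 294.294 μs.
Propagation delays (d/s per hop): 145, 74 μs; sum = 219 μs.
End-to-end = 513 μs.

513 μs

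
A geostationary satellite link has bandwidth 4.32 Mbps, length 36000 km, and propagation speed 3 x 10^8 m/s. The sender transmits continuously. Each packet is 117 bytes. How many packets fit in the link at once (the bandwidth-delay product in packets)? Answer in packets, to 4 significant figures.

Propagation delay = 36000000 / 300000000 = 0.12 s.
BDP = R × t_prop = 4320000 × 0.12 = 518400 bits.
In packets of 936 bits: 553.8 packets.

553.8 packets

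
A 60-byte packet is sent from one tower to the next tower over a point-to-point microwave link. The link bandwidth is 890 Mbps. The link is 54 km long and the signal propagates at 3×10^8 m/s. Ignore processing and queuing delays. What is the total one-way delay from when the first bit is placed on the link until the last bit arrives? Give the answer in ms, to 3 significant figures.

0.181 ms

L = 60 × 8 = 480 bits.
Transmission delay = L/R = 480 / 890000000 = 0.000539326 ms.
Propagation delay = d/s = 54000 m / 300000000 m/s = 0.18 ms.
Total = 0.181 ms.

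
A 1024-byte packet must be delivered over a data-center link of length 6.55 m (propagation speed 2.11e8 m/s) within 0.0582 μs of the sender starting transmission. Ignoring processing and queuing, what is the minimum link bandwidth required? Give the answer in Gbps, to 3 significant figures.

302 Gbps

L = 8192 bits.
Propagation delay = 6.55 / 211000000 = 0.0310427 μs.
Transmission budget = 0.0582 − 0.0310427 = 0.0271573 μs.
R ≥ L / t_tx = 8192 bits / 2.71573e-08 s = 302 Gbps.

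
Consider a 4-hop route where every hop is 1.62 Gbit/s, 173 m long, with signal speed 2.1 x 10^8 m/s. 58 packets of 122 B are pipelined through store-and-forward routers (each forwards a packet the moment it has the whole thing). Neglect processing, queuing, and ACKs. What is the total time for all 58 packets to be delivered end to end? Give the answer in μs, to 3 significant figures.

40.0 μs

Per-hop transmission t_tx = L/R = 976/1620000000 = 0.602469 μs.
Per-hop propagation t_prop = 173/210000000 = 0.82381 μs.
Pipeline fill: first packet needs 4·t_tx to clear all hops; remaining 57 packets each add one t_tx.
Total = (4+58-1)·t_tx + 4·t_prop = 61·0.602469 + 4·0.82381 = 40.0 μs.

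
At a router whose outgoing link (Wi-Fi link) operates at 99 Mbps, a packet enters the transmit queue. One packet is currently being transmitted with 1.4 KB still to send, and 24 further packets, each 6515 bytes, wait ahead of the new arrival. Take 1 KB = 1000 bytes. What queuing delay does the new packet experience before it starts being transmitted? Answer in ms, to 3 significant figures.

Each queued packet: L/R = 52120/99000000 = 0.526465 ms.
24 queued → 12.6352 ms.
Plus remaining 11200 bits of current packet: 0.113131 ms.
Queuing delay = 12.7 ms.

12.7 ms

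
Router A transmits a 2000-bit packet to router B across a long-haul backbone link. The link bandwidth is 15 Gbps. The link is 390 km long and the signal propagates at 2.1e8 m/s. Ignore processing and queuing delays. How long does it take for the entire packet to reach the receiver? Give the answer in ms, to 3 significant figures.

1.86 ms

Transmission delay = L/R = 2000 / 15000000000 = 0.000133333 ms.
Propagation delay = d/s = 390000 m / 210000000 m/s = 1.85714 ms.
Total = 1.86 ms.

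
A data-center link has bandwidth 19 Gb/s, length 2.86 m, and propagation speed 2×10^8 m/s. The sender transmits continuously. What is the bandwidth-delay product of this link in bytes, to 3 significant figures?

34.0 bytes

Propagation delay = 2.86 / 200000000 = 1.43e-08 s.
BDP = R × t_prop = 19000000000 × 1.43e-08 = 271.7 bits.
In bytes: 271.7/8 = 34.0 bytes.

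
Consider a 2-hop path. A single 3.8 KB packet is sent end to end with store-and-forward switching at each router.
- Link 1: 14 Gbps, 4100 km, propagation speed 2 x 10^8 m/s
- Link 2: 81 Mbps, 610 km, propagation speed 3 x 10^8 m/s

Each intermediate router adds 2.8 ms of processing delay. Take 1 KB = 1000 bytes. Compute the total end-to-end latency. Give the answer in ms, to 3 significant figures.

25.7 ms

L = 30400 bits.
Transmission delays (L/R per hop): 0.00217143, 0.375309 ms; sum = 0.37748 ms.
Propagation delays (d/s per hop): 20.5, 2.03333 ms; sum = 22.5333 ms.
Processing at 1 router(s): 1 × 2.8 ms = 2.8 ms.
End-to-end = 25.7 ms.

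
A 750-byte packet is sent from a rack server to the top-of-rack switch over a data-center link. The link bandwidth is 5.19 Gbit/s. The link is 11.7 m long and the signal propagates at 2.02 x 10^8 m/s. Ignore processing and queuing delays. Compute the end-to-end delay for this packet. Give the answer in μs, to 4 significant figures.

L = 750 × 8 = 6000 bits.
Transmission delay = L/R = 6000 / 5190000000 = 1.15607 μs.
Propagation delay = d/s = 11.7 m / 202000000 m/s = 0.0579208 μs.
Total = 1.214 μs.

1.214 μs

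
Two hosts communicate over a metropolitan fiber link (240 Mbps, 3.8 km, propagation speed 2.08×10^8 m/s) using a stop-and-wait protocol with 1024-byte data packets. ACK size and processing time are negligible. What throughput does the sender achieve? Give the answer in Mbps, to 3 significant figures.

t_tx = L/R = 8192/240000000 = 3.41333e-05 s.
t_prop = 3800/208000000 = 1.82692e-05 s; RTT = 3.65385e-05 s.
Cycle = t_tx + RTT = 7.06718e-05 s.
Throughput = L / cycle = 8192 / 7.06718e-05 = 116 Mbps.

116 Mbps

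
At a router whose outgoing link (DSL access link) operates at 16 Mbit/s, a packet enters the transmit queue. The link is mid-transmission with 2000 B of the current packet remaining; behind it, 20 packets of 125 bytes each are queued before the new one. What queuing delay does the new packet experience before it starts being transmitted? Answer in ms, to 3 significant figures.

2.25 ms

Each queued packet: L/R = 1000/16000000 = 0.0625 ms.
20 queued → 1.25 ms.
Plus remaining 16000 bits of current packet: 1 ms.
Queuing delay = 2.25 ms.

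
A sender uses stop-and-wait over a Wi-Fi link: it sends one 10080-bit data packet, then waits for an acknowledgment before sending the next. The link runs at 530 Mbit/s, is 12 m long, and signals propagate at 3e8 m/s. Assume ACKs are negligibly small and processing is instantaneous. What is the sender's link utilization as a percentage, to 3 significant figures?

t_tx = L/R = 10080/530000000 = 1.90189e-05 s.
t_prop = 12/300000000 = 4e-08 s; RTT = 8e-08 s.
Cycle = t_tx + RTT = 1.90989e-05 s.
Utilization = t_tx / cycle = 1.90189e-05/1.90989e-05 = 99.6 %.

99.6 %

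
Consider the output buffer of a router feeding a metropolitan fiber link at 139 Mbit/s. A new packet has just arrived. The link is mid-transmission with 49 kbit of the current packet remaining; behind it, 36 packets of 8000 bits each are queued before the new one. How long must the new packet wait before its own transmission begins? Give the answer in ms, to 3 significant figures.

Each queued packet: L/R = 8000/139000000 = 0.057554 ms.
36 queued → 2.07194 ms.
Plus remaining 49000 bits of current packet: 0.352518 ms.
Queuing delay = 2.42 ms.

2.42 ms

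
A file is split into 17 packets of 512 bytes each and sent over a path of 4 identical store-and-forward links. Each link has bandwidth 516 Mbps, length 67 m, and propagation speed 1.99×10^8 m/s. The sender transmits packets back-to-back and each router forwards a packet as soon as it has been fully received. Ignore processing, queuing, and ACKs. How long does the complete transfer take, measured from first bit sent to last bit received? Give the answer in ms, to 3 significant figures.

Per-hop transmission t_tx = L/R = 4096/516000000 = 0.00793798 ms.
Per-hop propagation t_prop = 67/199000000 = 0.000336683 ms.
Pipeline fill: first packet needs 4·t_tx to clear all hops; remaining 16 packets each add one t_tx.
Total = (4+17-1)·t_tx + 4·t_prop = 20·0.00793798 + 4·0.000336683 = 0.160 ms.

0.160 ms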